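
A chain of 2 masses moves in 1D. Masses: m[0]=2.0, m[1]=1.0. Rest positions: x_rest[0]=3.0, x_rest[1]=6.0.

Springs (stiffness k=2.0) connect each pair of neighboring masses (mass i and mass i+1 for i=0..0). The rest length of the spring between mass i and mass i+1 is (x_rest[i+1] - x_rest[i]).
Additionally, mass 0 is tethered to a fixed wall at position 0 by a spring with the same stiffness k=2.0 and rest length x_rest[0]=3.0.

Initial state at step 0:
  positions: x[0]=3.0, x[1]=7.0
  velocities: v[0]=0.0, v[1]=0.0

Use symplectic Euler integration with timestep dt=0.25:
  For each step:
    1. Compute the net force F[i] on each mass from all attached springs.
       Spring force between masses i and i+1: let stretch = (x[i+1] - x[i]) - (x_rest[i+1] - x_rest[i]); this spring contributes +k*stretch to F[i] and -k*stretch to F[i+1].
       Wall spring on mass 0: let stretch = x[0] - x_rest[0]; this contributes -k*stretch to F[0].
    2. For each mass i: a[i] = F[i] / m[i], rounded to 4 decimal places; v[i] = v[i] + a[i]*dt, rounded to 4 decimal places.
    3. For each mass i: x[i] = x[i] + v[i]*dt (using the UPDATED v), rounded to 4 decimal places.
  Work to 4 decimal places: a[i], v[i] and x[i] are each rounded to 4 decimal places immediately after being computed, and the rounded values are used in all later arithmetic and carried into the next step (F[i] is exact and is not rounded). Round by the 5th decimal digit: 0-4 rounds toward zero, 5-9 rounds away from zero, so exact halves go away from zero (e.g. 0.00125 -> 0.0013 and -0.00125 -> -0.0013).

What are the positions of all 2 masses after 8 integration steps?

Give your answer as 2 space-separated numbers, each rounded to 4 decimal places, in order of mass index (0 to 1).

Answer: 3.2271 5.6206

Derivation:
Step 0: x=[3.0000 7.0000] v=[0.0000 0.0000]
Step 1: x=[3.0625 6.8750] v=[0.2500 -0.5000]
Step 2: x=[3.1719 6.6484] v=[0.4375 -0.9063]
Step 3: x=[3.3003 6.3623] v=[0.5137 -1.1446]
Step 4: x=[3.4138 6.0684] v=[0.4541 -1.1756]
Step 5: x=[3.4799 5.8177] v=[0.2643 -1.0029]
Step 6: x=[3.4746 5.6498] v=[-0.0212 -0.6718]
Step 7: x=[3.3881 5.5850] v=[-0.3461 -0.2594]
Step 8: x=[3.2271 5.6206] v=[-0.6439 0.1422]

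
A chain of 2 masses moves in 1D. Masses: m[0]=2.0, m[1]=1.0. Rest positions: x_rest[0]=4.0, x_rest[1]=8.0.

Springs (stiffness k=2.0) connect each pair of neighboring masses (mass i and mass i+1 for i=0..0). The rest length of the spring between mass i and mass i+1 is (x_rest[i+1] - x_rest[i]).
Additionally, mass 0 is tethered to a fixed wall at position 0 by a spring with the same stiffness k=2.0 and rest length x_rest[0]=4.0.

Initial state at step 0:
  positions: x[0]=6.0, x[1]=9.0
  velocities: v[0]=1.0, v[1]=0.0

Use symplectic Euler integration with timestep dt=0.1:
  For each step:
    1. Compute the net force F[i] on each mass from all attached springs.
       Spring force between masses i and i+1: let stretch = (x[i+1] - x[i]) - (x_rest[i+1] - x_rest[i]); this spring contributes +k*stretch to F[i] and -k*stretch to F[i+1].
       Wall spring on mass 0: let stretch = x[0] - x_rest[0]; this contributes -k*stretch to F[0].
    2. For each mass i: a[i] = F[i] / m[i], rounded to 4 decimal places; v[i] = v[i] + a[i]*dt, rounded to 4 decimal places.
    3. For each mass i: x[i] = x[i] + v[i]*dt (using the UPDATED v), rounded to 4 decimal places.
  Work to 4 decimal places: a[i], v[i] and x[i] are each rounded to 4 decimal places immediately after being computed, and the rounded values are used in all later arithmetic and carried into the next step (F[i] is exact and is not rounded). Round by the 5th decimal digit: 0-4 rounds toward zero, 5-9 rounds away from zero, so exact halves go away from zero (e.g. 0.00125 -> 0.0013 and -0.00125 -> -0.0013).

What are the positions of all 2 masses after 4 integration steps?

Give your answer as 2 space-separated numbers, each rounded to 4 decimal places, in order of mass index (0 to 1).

Step 0: x=[6.0000 9.0000] v=[1.0000 0.0000]
Step 1: x=[6.0700 9.0200] v=[0.7000 0.2000]
Step 2: x=[6.1088 9.0610] v=[0.3880 0.4100]
Step 3: x=[6.1160 9.1230] v=[0.0723 0.6196]
Step 4: x=[6.0921 9.2048] v=[-0.2386 0.8182]

Answer: 6.0921 9.2048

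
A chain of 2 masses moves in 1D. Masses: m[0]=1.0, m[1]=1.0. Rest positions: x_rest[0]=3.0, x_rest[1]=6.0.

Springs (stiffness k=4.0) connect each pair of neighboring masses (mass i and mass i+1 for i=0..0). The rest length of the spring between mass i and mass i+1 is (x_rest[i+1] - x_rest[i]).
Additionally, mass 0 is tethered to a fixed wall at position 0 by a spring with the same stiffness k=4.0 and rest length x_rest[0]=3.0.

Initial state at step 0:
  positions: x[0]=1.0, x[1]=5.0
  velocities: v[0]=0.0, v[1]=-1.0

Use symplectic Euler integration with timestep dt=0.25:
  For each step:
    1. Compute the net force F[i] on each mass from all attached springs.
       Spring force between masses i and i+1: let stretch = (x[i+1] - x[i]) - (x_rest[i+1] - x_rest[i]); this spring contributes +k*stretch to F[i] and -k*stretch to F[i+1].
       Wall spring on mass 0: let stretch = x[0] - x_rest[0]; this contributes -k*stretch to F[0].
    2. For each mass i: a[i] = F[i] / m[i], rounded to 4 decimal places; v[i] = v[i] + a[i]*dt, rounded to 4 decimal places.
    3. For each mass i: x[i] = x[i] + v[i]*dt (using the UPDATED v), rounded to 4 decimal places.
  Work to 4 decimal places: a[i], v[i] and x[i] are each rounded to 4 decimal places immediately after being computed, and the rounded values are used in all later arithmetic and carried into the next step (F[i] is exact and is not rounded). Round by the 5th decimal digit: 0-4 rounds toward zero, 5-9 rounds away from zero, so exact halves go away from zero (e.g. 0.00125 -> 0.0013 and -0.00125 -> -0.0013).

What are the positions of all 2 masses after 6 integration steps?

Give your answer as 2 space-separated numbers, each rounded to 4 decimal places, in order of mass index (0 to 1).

Step 0: x=[1.0000 5.0000] v=[0.0000 -1.0000]
Step 1: x=[1.7500 4.5000] v=[3.0000 -2.0000]
Step 2: x=[2.7500 4.0625] v=[4.0000 -1.7500]
Step 3: x=[3.3906 4.0469] v=[2.5625 -0.0625]
Step 4: x=[3.3477 4.6172] v=[-0.1718 2.2812]
Step 5: x=[2.7852 5.6201] v=[-2.2500 4.0117]
Step 6: x=[2.2351 6.6643] v=[-2.2003 4.1768]

Answer: 2.2351 6.6643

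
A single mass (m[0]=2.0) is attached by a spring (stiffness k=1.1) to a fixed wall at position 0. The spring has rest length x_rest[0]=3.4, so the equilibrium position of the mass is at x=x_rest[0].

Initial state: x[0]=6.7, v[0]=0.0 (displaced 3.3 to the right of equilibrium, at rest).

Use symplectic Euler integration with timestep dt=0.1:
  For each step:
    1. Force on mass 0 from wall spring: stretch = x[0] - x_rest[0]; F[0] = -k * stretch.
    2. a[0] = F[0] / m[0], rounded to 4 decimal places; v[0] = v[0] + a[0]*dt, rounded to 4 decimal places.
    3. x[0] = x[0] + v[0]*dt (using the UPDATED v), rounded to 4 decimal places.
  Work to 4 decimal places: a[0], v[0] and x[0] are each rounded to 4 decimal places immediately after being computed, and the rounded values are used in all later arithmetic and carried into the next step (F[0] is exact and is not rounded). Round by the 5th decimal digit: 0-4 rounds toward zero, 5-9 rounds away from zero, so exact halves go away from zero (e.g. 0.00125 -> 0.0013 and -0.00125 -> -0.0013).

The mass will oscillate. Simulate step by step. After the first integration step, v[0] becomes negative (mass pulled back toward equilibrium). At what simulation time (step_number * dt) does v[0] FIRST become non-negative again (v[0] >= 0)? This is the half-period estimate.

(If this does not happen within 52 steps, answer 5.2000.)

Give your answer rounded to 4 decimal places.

Answer: 4.3000

Derivation:
Step 0: x=[6.7000] v=[0.0000]
Step 1: x=[6.6819] v=[-0.1815]
Step 2: x=[6.6457] v=[-0.3620]
Step 3: x=[6.5917] v=[-0.5405]
Step 4: x=[6.5201] v=[-0.7160]
Step 5: x=[6.4313] v=[-0.8876]
Step 6: x=[6.3259] v=[-1.0543]
Step 7: x=[6.2044] v=[-1.2152]
Step 8: x=[6.0675] v=[-1.3694]
Step 9: x=[5.9159] v=[-1.5161]
Step 10: x=[5.7505] v=[-1.6545]
Step 11: x=[5.5721] v=[-1.7838]
Step 12: x=[5.3818] v=[-1.9033]
Step 13: x=[5.1806] v=[-2.0123]
Step 14: x=[4.9696] v=[-2.1102]
Step 15: x=[4.7500] v=[-2.1965]
Step 16: x=[4.5229] v=[-2.2708]
Step 17: x=[4.2896] v=[-2.3326]
Step 18: x=[4.0515] v=[-2.3815]
Step 19: x=[3.8098] v=[-2.4173]
Step 20: x=[3.5658] v=[-2.4398]
Step 21: x=[3.3209] v=[-2.4489]
Step 22: x=[3.0764] v=[-2.4446]
Step 23: x=[2.8337] v=[-2.4268]
Step 24: x=[2.5941] v=[-2.3957]
Step 25: x=[2.3590] v=[-2.3514]
Step 26: x=[2.1296] v=[-2.2941]
Step 27: x=[1.9072] v=[-2.2242]
Step 28: x=[1.6930] v=[-2.1421]
Step 29: x=[1.4882] v=[-2.0482]
Step 30: x=[1.2939] v=[-1.9431]
Step 31: x=[1.1112] v=[-1.8273]
Step 32: x=[0.9411] v=[-1.7014]
Step 33: x=[0.7845] v=[-1.5662]
Step 34: x=[0.6423] v=[-1.4224]
Step 35: x=[0.5152] v=[-1.2707]
Step 36: x=[0.4040] v=[-1.1120]
Step 37: x=[0.3093] v=[-0.9472]
Step 38: x=[0.2316] v=[-0.7772]
Step 39: x=[0.1713] v=[-0.6029]
Step 40: x=[0.1288] v=[-0.4253]
Step 41: x=[0.1043] v=[-0.2454]
Step 42: x=[0.0979] v=[-0.0641]
Step 43: x=[0.1097] v=[0.1175]
First v>=0 after going negative at step 43, time=4.3000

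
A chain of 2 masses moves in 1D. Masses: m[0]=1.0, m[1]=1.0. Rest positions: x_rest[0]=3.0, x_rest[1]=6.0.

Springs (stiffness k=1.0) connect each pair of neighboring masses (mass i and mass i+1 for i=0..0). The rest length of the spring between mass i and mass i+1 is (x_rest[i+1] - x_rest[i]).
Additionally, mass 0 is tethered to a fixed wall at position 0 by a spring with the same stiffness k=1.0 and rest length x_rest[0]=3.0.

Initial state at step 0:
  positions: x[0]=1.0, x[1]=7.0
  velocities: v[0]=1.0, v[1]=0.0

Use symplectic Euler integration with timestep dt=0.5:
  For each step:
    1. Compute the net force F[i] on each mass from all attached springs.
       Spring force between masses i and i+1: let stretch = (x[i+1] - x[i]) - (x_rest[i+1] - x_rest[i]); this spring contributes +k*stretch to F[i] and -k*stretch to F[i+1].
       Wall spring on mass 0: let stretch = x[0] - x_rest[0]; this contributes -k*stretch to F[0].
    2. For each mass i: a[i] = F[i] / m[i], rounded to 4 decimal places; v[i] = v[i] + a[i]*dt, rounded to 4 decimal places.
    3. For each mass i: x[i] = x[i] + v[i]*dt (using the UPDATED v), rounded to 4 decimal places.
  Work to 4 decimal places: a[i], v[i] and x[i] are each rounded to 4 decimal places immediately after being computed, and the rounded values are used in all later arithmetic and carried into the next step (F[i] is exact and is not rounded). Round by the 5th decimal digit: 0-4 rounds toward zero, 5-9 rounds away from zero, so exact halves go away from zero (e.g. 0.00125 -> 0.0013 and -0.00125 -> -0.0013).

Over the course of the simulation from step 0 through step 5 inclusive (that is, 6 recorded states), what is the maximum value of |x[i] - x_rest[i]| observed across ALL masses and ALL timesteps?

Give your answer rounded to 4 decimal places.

Step 0: x=[1.0000 7.0000] v=[1.0000 0.0000]
Step 1: x=[2.7500 6.2500] v=[3.5000 -1.5000]
Step 2: x=[4.6875 5.3750] v=[3.8750 -1.7500]
Step 3: x=[5.6250 5.0781] v=[1.8750 -0.5938]
Step 4: x=[5.0195 5.6680] v=[-1.2110 1.1797]
Step 5: x=[3.3213 6.8458] v=[-3.3965 2.3555]
Max displacement = 2.6250

Answer: 2.6250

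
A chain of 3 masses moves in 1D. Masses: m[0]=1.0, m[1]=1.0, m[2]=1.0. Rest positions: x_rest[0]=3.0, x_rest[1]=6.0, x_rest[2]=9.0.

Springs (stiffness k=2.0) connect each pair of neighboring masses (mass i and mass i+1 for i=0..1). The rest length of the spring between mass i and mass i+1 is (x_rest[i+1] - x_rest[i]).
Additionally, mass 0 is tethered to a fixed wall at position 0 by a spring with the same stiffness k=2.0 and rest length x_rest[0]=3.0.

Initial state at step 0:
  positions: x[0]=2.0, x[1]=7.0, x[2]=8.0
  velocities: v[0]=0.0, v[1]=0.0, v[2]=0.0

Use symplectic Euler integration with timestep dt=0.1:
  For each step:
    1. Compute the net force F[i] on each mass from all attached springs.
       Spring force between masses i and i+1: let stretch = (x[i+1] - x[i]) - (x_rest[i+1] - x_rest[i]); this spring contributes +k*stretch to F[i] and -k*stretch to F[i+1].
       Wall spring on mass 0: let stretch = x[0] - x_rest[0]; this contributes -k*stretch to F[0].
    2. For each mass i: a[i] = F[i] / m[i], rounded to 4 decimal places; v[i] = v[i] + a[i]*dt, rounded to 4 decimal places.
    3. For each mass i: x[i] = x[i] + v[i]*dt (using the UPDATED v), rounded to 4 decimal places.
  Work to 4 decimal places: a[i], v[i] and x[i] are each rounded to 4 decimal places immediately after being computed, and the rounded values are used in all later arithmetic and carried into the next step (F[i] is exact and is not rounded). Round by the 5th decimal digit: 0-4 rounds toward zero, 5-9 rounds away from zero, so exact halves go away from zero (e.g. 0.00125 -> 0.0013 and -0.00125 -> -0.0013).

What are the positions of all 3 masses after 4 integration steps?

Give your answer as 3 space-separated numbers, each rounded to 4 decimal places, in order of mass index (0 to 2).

Step 0: x=[2.0000 7.0000 8.0000] v=[0.0000 0.0000 0.0000]
Step 1: x=[2.0600 6.9200 8.0400] v=[0.6000 -0.8000 0.4000]
Step 2: x=[2.1760 6.7652 8.1176] v=[1.1600 -1.5480 0.7760]
Step 3: x=[2.3403 6.5457 8.2282] v=[1.6426 -2.1954 1.1055]
Step 4: x=[2.5419 6.2757 8.3651] v=[2.0156 -2.7000 1.3690]

Answer: 2.5419 6.2757 8.3651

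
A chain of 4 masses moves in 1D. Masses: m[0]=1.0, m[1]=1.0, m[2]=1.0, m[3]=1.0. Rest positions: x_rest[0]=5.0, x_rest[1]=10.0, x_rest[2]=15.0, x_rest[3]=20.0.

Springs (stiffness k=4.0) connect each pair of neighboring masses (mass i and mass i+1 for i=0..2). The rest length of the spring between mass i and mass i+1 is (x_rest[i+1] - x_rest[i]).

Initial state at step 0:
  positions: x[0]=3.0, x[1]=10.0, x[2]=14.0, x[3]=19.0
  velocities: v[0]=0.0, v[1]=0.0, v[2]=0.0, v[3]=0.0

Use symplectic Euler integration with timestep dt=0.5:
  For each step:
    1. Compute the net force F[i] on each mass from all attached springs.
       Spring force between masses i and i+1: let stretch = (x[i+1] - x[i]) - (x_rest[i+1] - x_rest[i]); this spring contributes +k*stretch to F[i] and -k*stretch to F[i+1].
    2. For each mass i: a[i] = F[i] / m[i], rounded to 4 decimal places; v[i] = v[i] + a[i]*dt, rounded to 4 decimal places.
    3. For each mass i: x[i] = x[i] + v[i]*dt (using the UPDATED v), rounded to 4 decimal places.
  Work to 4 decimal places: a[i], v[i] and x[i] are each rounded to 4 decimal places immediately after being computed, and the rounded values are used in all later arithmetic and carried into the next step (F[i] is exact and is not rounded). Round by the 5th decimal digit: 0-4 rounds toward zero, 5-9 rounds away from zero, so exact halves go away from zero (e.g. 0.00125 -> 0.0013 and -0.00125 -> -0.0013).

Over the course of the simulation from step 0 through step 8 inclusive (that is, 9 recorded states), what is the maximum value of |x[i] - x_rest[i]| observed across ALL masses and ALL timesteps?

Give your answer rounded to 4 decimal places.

Step 0: x=[3.0000 10.0000 14.0000 19.0000] v=[0.0000 0.0000 0.0000 0.0000]
Step 1: x=[5.0000 7.0000 15.0000 19.0000] v=[4.0000 -6.0000 2.0000 0.0000]
Step 2: x=[4.0000 10.0000 12.0000 20.0000] v=[-2.0000 6.0000 -6.0000 2.0000]
Step 3: x=[4.0000 9.0000 15.0000 18.0000] v=[0.0000 -2.0000 6.0000 -4.0000]
Step 4: x=[4.0000 9.0000 15.0000 18.0000] v=[0.0000 0.0000 0.0000 0.0000]
Step 5: x=[4.0000 10.0000 12.0000 20.0000] v=[0.0000 2.0000 -6.0000 4.0000]
Step 6: x=[5.0000 7.0000 15.0000 19.0000] v=[2.0000 -6.0000 6.0000 -2.0000]
Step 7: x=[3.0000 10.0000 14.0000 19.0000] v=[-4.0000 6.0000 -2.0000 0.0000]
Step 8: x=[3.0000 10.0000 14.0000 19.0000] v=[0.0000 0.0000 0.0000 0.0000]
Max displacement = 3.0000

Answer: 3.0000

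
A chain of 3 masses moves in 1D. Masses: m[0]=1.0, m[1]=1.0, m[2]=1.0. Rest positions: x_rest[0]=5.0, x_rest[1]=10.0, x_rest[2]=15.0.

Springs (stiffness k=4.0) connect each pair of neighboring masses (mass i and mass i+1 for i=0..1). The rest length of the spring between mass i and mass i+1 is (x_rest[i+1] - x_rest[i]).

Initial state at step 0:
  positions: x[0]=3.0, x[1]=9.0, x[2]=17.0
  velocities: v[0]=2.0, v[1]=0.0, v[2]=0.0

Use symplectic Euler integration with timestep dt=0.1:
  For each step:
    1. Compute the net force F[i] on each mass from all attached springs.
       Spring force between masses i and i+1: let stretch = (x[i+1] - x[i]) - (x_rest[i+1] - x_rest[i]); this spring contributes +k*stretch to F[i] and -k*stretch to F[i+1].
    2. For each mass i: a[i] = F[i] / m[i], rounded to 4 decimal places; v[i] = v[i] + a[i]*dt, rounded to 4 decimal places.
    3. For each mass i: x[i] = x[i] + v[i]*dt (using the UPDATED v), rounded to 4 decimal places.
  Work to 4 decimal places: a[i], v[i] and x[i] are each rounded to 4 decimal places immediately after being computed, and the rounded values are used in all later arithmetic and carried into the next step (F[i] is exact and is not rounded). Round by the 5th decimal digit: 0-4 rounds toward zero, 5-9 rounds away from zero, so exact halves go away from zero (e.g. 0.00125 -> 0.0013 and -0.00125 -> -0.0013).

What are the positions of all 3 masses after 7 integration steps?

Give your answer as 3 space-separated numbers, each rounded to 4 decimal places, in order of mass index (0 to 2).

Answer: 5.2629 10.5907 14.5464

Derivation:
Step 0: x=[3.0000 9.0000 17.0000] v=[2.0000 0.0000 0.0000]
Step 1: x=[3.2400 9.0800 16.8800] v=[2.4000 0.8000 -1.2000]
Step 2: x=[3.5136 9.2384 16.6480] v=[2.7360 1.5840 -2.3200]
Step 3: x=[3.8162 9.4642 16.3196] v=[3.0259 2.2579 -3.2838]
Step 4: x=[4.1447 9.7383 15.9170] v=[3.2851 2.7409 -4.0260]
Step 5: x=[4.4970 10.0358 15.4673] v=[3.5225 2.9749 -4.4975]
Step 6: x=[4.8708 10.3290 15.0003] v=[3.7380 2.9320 -4.6701]
Step 7: x=[5.2629 10.5907 14.5464] v=[3.9213 2.6172 -4.5386]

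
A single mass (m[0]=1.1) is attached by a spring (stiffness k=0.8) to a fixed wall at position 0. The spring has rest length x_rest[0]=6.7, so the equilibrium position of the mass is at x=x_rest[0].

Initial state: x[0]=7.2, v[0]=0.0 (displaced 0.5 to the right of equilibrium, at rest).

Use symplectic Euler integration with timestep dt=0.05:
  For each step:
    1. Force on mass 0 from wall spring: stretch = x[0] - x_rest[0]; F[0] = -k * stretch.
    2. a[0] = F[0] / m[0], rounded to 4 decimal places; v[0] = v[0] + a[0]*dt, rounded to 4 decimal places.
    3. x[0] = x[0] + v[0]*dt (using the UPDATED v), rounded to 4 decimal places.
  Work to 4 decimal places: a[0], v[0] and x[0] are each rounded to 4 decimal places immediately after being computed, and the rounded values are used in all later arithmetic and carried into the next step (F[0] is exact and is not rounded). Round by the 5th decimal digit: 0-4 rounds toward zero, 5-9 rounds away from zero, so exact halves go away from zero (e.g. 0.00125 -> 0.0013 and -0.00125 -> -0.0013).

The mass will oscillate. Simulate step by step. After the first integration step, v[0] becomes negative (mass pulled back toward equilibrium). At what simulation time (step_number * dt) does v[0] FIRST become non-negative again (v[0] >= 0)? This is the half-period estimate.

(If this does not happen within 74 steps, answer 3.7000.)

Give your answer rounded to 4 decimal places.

Step 0: x=[7.2000] v=[0.0000]
Step 1: x=[7.1991] v=[-0.0182]
Step 2: x=[7.1973] v=[-0.0364]
Step 3: x=[7.1946] v=[-0.0545]
Step 4: x=[7.1910] v=[-0.0725]
Step 5: x=[7.1865] v=[-0.0904]
Step 6: x=[7.1811] v=[-0.1081]
Step 7: x=[7.1748] v=[-0.1256]
Step 8: x=[7.1677] v=[-0.1429]
Step 9: x=[7.1597] v=[-0.1599]
Step 10: x=[7.1509] v=[-0.1766]
Step 11: x=[7.1413] v=[-0.1930]
Step 12: x=[7.1309] v=[-0.2090]
Step 13: x=[7.1197] v=[-0.2247]
Step 14: x=[7.1077] v=[-0.2400]
Step 15: x=[7.0950] v=[-0.2548]
Step 16: x=[7.0815] v=[-0.2692]
Step 17: x=[7.0673] v=[-0.2831]
Step 18: x=[7.0525] v=[-0.2965]
Step 19: x=[7.0370] v=[-0.3093]
Step 20: x=[7.0209] v=[-0.3216]
Step 21: x=[7.0042] v=[-0.3333]
Step 22: x=[6.9870] v=[-0.3444]
Step 23: x=[6.9693] v=[-0.3548]
Step 24: x=[6.9511] v=[-0.3646]
Step 25: x=[6.9324] v=[-0.3737]
Step 26: x=[6.9133] v=[-0.3822]
Step 27: x=[6.8938] v=[-0.3900]
Step 28: x=[6.8740] v=[-0.3970]
Step 29: x=[6.8538] v=[-0.4033]
Step 30: x=[6.8334] v=[-0.4089]
Step 31: x=[6.8127] v=[-0.4138]
Step 32: x=[6.7918] v=[-0.4179]
Step 33: x=[6.7707] v=[-0.4212]
Step 34: x=[6.7495] v=[-0.4238]
Step 35: x=[6.7282] v=[-0.4256]
Step 36: x=[6.7069] v=[-0.4266]
Step 37: x=[6.6856] v=[-0.4269]
Step 38: x=[6.6643] v=[-0.4264]
Step 39: x=[6.6430] v=[-0.4251]
Step 40: x=[6.6219] v=[-0.4230]
Step 41: x=[6.6009] v=[-0.4202]
Step 42: x=[6.5801] v=[-0.4166]
Step 43: x=[6.5595] v=[-0.4122]
Step 44: x=[6.5391] v=[-0.4071]
Step 45: x=[6.5190] v=[-0.4013]
Step 46: x=[6.4993] v=[-0.3947]
Step 47: x=[6.4799] v=[-0.3874]
Step 48: x=[6.4609] v=[-0.3794]
Step 49: x=[6.4424] v=[-0.3707]
Step 50: x=[6.4243] v=[-0.3613]
Step 51: x=[6.4067] v=[-0.3513]
Step 52: x=[6.3897] v=[-0.3406]
Step 53: x=[6.3732] v=[-0.3293]
Step 54: x=[6.3573] v=[-0.3174]
Step 55: x=[6.3421] v=[-0.3049]
Step 56: x=[6.3275] v=[-0.2919]
Step 57: x=[6.3136] v=[-0.2784]
Step 58: x=[6.3004] v=[-0.2644]
Step 59: x=[6.2879] v=[-0.2499]
Step 60: x=[6.2762] v=[-0.2349]
Step 61: x=[6.2652] v=[-0.2195]
Step 62: x=[6.2550] v=[-0.2037]
Step 63: x=[6.2456] v=[-0.1875]
Step 64: x=[6.2371] v=[-0.1710]
Step 65: x=[6.2294] v=[-0.1542]
Step 66: x=[6.2225] v=[-0.1371]
Step 67: x=[6.2165] v=[-0.1197]
Step 68: x=[6.2114] v=[-0.1021]
Step 69: x=[6.2072] v=[-0.0843]
Step 70: x=[6.2039] v=[-0.0664]
Step 71: x=[6.2015] v=[-0.0484]
Step 72: x=[6.2000] v=[-0.0303]
Step 73: x=[6.1994] v=[-0.0121]
Step 74: x=[6.1997] v=[0.0061]
First v>=0 after going negative at step 74, time=3.7000

Answer: 3.7000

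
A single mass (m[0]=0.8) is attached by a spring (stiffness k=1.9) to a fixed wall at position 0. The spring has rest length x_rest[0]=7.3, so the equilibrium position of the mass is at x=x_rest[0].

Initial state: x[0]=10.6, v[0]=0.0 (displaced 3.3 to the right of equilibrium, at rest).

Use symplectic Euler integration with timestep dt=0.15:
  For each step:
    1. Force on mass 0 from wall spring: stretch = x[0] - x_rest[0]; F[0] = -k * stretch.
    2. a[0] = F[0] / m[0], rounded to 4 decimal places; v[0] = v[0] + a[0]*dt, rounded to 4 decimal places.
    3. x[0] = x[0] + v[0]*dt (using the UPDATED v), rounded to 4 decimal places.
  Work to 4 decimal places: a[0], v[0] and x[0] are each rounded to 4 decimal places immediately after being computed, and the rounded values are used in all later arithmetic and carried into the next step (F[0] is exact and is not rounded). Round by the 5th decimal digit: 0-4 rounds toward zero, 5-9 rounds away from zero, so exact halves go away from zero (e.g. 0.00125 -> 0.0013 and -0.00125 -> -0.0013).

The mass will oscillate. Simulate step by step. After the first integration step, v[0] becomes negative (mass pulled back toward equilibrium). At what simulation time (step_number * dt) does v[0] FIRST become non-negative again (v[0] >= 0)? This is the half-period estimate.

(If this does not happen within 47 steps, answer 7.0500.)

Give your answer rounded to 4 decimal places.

Step 0: x=[10.6000] v=[0.0000]
Step 1: x=[10.4237] v=[-1.1756]
Step 2: x=[10.0804] v=[-2.2884]
Step 3: x=[9.5886] v=[-3.2789]
Step 4: x=[8.9745] v=[-4.0942]
Step 5: x=[8.2709] v=[-4.6907]
Step 6: x=[7.5154] v=[-5.0366]
Step 7: x=[6.7484] v=[-5.1133]
Step 8: x=[6.0109] v=[-4.9168]
Step 9: x=[5.3423] v=[-4.4576]
Step 10: x=[4.7783] v=[-3.7602]
Step 11: x=[4.3490] v=[-2.8619]
Step 12: x=[4.0774] v=[-1.8106]
Step 13: x=[3.9780] v=[-0.6625]
Step 14: x=[4.0562] v=[0.5210]
First v>=0 after going negative at step 14, time=2.1000

Answer: 2.1000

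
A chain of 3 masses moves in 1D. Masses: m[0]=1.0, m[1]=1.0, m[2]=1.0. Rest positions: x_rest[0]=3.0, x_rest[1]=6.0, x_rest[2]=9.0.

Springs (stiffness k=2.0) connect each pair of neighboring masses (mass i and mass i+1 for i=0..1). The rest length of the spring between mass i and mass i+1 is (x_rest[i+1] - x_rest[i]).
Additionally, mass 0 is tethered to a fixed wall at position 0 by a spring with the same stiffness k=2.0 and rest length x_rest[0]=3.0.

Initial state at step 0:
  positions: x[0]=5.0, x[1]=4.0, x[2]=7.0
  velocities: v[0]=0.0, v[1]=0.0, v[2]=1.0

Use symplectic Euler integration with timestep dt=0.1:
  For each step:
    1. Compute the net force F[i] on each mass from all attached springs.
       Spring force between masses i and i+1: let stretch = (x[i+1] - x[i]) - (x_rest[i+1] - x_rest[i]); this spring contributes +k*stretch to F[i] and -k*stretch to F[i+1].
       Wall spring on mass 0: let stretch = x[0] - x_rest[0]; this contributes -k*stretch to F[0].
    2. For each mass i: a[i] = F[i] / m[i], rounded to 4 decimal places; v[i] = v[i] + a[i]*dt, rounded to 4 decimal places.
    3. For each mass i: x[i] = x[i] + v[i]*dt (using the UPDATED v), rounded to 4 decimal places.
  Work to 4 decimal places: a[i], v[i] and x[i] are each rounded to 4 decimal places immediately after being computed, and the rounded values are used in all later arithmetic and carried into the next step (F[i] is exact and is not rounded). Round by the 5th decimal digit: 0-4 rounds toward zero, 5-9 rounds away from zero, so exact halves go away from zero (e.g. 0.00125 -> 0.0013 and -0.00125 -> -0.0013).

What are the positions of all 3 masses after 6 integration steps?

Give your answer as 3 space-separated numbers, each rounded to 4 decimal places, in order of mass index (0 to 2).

Answer: 2.9002 5.3827 7.6347

Derivation:
Step 0: x=[5.0000 4.0000 7.0000] v=[0.0000 0.0000 1.0000]
Step 1: x=[4.8800 4.0800 7.1000] v=[-1.2000 0.8000 1.0000]
Step 2: x=[4.6464 4.2364 7.1996] v=[-2.3360 1.5640 0.9960]
Step 3: x=[4.3117 4.4603 7.2999] v=[-3.3473 2.2386 1.0034]
Step 4: x=[3.8937 4.7380 7.4035] v=[-4.1799 2.7768 1.0355]
Step 5: x=[3.4147 5.0521 7.5137] v=[-4.7898 3.1410 1.1024]
Step 6: x=[2.9002 5.3827 7.6347] v=[-5.1453 3.3058 1.2101]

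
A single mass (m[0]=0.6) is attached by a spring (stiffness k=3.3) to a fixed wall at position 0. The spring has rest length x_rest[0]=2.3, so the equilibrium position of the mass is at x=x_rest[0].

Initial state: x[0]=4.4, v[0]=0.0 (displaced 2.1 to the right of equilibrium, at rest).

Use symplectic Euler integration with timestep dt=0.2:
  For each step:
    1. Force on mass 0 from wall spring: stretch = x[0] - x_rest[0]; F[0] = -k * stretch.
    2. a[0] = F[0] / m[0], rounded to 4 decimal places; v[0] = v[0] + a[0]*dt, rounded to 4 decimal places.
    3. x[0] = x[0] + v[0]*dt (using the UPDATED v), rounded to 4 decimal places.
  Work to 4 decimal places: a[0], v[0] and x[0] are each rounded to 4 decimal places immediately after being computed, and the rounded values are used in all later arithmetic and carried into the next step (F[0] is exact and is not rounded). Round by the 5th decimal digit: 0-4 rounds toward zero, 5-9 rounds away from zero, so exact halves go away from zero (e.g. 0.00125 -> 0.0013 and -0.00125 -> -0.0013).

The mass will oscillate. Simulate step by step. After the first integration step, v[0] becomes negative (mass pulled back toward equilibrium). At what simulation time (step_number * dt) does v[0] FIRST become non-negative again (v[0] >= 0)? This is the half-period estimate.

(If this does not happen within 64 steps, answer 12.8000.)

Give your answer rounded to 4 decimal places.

Answer: 1.4000

Derivation:
Step 0: x=[4.4000] v=[0.0000]
Step 1: x=[3.9380] v=[-2.3100]
Step 2: x=[3.1156] v=[-4.1118]
Step 3: x=[2.1138] v=[-5.0090]
Step 4: x=[1.1530] v=[-4.8042]
Step 5: x=[0.4445] v=[-3.5425]
Step 6: x=[0.1442] v=[-1.5014]
Step 7: x=[0.3182] v=[0.8700]
First v>=0 after going negative at step 7, time=1.4000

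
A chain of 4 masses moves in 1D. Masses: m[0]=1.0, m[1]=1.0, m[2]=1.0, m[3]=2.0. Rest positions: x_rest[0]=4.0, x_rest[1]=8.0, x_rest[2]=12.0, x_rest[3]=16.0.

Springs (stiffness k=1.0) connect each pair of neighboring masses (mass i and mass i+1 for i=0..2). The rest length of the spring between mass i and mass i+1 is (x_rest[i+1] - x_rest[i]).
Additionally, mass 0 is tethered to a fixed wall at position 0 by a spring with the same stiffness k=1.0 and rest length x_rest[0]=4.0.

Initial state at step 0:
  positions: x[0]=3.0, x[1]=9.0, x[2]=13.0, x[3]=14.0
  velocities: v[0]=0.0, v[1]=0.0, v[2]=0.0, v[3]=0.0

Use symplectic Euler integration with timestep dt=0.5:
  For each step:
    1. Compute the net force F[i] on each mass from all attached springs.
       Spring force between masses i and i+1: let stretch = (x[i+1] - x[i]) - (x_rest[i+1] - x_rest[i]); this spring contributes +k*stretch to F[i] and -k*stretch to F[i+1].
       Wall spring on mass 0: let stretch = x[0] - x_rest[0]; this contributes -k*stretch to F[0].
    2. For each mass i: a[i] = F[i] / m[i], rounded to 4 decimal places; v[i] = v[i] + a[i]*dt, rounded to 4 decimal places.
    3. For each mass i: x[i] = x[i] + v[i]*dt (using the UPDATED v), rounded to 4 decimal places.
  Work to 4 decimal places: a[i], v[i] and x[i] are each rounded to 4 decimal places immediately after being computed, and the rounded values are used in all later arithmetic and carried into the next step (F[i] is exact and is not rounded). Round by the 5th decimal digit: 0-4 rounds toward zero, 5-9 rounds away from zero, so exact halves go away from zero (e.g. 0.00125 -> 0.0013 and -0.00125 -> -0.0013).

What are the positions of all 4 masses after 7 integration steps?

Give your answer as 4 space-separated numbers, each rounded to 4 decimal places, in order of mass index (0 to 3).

Answer: 1.5311 6.9332 12.4358 15.8457

Derivation:
Step 0: x=[3.0000 9.0000 13.0000 14.0000] v=[0.0000 0.0000 0.0000 0.0000]
Step 1: x=[3.7500 8.5000 12.2500 14.3750] v=[1.5000 -1.0000 -1.5000 0.7500]
Step 2: x=[4.7500 7.7500 11.0938 14.9844] v=[2.0000 -1.5000 -2.3125 1.2188]
Step 3: x=[5.3125 7.0860 10.0743 15.6075] v=[1.1250 -1.3281 -2.0391 1.2462]
Step 4: x=[4.9903 6.7257 9.6910 16.0390] v=[-0.6445 -0.7207 -0.7667 0.8629]
Step 5: x=[3.8543 6.6728 10.1534 16.1770] v=[-2.2720 -0.1058 0.9247 0.2759]
Step 6: x=[2.4594 6.7855 11.2515 16.0620] v=[-2.7899 0.2253 2.1962 -0.2300]
Step 7: x=[1.5311 6.9332 12.4358 15.8457] v=[-1.8566 0.2953 2.3685 -0.4327]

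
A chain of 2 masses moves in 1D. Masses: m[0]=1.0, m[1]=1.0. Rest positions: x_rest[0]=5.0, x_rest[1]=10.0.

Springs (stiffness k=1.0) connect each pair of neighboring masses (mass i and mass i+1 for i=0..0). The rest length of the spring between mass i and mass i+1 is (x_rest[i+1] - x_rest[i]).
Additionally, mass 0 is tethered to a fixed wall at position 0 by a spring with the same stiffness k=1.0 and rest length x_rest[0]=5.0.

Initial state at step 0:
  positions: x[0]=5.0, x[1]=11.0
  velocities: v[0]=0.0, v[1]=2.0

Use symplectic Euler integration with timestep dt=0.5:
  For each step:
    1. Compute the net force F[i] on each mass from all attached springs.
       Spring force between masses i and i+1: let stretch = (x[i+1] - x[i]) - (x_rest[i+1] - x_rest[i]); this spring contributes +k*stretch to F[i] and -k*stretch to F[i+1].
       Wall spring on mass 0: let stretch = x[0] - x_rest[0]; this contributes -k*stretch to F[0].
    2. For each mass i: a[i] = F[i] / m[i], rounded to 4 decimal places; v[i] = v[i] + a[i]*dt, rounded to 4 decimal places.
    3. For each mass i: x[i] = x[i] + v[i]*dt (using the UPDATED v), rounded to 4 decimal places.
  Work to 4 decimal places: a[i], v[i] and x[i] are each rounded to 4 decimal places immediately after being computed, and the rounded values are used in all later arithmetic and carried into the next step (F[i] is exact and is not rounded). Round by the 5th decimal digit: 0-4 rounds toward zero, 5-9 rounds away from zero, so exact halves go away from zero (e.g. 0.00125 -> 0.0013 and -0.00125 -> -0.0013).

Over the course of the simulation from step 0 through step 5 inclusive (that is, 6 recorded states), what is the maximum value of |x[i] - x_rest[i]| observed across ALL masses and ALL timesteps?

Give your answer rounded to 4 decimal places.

Answer: 2.1719

Derivation:
Step 0: x=[5.0000 11.0000] v=[0.0000 2.0000]
Step 1: x=[5.2500 11.7500] v=[0.5000 1.5000]
Step 2: x=[5.8125 12.1250] v=[1.1250 0.7500]
Step 3: x=[6.5000 12.1719] v=[1.3750 0.0938]
Step 4: x=[6.9805 12.0508] v=[0.9610 -0.2422]
Step 5: x=[6.9835 11.9121] v=[0.0059 -0.2774]
Max displacement = 2.1719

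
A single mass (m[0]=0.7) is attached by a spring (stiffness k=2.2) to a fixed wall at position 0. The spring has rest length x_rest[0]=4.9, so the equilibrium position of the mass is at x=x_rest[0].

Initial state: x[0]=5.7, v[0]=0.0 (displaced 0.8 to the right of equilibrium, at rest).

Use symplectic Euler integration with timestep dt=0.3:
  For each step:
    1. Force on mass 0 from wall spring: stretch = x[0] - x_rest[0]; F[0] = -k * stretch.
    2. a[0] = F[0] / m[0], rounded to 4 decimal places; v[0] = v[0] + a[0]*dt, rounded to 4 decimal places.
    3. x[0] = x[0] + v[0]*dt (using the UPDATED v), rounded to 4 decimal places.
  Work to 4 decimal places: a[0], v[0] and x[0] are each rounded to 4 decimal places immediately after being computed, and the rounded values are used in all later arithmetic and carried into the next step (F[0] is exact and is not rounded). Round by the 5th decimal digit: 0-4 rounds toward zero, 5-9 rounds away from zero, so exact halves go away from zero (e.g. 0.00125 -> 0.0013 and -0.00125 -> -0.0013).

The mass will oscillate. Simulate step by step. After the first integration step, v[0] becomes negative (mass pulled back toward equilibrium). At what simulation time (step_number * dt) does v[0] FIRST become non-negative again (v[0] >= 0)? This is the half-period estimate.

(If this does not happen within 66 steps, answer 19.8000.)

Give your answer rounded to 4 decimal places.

Step 0: x=[5.7000] v=[0.0000]
Step 1: x=[5.4737] v=[-0.7543]
Step 2: x=[5.0851] v=[-1.2952]
Step 3: x=[4.6442] v=[-1.4697]
Step 4: x=[4.2757] v=[-1.2285]
Step 5: x=[4.0837] v=[-0.6399]
Step 6: x=[4.1226] v=[0.1298]
First v>=0 after going negative at step 6, time=1.8000

Answer: 1.8000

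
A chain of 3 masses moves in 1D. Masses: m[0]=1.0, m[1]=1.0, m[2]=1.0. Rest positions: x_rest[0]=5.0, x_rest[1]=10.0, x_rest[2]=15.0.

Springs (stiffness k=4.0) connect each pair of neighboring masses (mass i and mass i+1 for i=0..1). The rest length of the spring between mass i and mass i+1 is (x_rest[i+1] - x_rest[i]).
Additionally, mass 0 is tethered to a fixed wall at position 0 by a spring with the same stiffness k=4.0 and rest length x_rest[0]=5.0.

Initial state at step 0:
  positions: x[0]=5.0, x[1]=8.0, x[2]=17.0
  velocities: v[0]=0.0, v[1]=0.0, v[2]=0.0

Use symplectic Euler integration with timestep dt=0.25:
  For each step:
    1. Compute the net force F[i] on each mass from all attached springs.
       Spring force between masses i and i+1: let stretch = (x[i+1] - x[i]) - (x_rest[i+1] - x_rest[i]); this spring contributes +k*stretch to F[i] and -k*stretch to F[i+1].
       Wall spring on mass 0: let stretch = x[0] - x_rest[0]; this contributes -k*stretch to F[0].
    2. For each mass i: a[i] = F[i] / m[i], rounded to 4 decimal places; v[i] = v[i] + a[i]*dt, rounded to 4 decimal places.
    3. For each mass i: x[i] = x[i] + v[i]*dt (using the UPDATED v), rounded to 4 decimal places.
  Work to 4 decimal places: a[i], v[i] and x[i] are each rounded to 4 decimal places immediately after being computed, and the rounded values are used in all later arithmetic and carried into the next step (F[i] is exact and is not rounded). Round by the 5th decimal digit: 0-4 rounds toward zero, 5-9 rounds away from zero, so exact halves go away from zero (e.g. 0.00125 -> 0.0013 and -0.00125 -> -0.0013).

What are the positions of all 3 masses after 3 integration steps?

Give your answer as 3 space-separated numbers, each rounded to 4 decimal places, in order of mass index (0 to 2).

Step 0: x=[5.0000 8.0000 17.0000] v=[0.0000 0.0000 0.0000]
Step 1: x=[4.5000 9.5000 16.0000] v=[-2.0000 6.0000 -4.0000]
Step 2: x=[4.1250 11.3750 14.6250] v=[-1.5000 7.5000 -5.5000]
Step 3: x=[4.5313 12.2500 13.6875] v=[1.6250 3.5000 -3.7500]

Answer: 4.5313 12.2500 13.6875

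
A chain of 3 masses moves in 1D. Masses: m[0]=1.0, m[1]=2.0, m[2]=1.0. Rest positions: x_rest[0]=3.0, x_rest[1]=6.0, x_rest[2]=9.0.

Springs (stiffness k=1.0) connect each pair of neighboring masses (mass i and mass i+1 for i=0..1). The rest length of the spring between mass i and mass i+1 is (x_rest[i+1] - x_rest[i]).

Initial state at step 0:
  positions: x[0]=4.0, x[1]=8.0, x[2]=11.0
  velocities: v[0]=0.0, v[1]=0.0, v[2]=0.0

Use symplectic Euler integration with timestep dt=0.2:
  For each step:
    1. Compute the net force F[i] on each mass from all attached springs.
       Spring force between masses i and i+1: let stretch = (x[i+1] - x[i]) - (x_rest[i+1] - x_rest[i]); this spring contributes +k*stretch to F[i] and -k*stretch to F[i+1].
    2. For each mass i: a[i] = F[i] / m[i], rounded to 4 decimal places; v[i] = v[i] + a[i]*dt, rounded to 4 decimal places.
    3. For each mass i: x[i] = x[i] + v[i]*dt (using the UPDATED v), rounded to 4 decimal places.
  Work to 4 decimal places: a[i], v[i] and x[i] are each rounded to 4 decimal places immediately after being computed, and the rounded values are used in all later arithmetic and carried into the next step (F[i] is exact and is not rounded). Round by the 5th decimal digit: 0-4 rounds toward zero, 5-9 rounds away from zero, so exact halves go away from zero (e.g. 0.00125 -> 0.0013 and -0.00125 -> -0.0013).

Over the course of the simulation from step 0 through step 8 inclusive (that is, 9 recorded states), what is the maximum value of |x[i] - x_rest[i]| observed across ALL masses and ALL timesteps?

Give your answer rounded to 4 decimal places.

Step 0: x=[4.0000 8.0000 11.0000] v=[0.0000 0.0000 0.0000]
Step 1: x=[4.0400 7.9800 11.0000] v=[0.2000 -0.1000 0.0000]
Step 2: x=[4.1176 7.9416 10.9992] v=[0.3880 -0.1920 -0.0040]
Step 3: x=[4.2282 7.8879 10.9961] v=[0.5528 -0.2686 -0.0155]
Step 4: x=[4.3651 7.8231 10.9887] v=[0.6847 -0.3238 -0.0371]
Step 5: x=[4.5204 7.7525 10.9747] v=[0.7763 -0.3530 -0.0702]
Step 6: x=[4.6849 7.6817 10.9518] v=[0.8227 -0.3540 -0.1146]
Step 7: x=[4.8493 7.6164 10.9181] v=[0.8221 -0.3267 -0.1686]
Step 8: x=[5.0044 7.5618 10.8723] v=[0.7755 -0.2732 -0.2289]
Max displacement = 2.0044

Answer: 2.0044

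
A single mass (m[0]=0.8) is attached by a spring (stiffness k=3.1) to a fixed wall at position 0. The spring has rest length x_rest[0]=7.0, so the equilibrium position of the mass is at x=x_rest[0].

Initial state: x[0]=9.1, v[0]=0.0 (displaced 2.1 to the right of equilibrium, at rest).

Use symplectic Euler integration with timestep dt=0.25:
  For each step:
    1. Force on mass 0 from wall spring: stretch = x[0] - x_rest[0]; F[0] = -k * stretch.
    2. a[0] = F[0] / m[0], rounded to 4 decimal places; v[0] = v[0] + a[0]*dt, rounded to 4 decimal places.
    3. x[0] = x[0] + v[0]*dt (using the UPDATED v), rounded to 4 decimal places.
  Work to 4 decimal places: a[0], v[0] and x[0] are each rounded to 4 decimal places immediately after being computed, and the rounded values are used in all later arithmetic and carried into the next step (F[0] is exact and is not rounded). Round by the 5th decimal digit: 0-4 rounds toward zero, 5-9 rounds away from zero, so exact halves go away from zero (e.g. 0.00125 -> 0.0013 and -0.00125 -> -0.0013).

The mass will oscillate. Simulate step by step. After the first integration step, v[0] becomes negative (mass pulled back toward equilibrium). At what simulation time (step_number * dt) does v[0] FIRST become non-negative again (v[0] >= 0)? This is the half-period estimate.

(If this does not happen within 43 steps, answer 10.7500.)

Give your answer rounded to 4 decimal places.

Step 0: x=[9.1000] v=[0.0000]
Step 1: x=[8.5914] v=[-2.0344]
Step 2: x=[7.6974] v=[-3.5761]
Step 3: x=[6.6345] v=[-4.2517]
Step 4: x=[5.6601] v=[-3.8976]
Step 5: x=[5.0102] v=[-2.5996]
Step 6: x=[4.8422] v=[-0.6720]
Step 7: x=[5.1968] v=[1.4184]
First v>=0 after going negative at step 7, time=1.7500

Answer: 1.7500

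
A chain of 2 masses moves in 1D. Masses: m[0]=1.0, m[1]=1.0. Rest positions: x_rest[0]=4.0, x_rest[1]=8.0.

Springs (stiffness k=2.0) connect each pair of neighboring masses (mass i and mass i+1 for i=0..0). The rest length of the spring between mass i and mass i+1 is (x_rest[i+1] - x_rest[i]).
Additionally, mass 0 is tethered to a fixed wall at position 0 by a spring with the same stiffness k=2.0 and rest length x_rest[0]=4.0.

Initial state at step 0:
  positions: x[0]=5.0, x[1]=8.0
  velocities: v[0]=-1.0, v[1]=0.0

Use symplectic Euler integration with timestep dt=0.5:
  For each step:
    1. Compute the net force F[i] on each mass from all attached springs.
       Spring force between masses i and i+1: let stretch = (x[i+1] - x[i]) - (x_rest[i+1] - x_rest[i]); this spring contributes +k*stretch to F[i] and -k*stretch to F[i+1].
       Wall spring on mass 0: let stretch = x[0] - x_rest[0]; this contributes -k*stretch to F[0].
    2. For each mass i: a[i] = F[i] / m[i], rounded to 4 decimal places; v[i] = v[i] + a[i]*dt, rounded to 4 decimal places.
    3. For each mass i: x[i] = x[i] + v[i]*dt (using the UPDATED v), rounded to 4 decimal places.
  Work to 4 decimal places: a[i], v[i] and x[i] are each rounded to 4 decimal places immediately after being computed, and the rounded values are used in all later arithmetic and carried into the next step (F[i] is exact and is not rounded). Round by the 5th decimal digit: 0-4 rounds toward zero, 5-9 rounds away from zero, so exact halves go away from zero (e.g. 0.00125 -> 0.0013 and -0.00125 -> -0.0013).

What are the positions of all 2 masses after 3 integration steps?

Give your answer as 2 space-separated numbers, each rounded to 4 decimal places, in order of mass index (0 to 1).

Step 0: x=[5.0000 8.0000] v=[-1.0000 0.0000]
Step 1: x=[3.5000 8.5000] v=[-3.0000 1.0000]
Step 2: x=[2.7500 8.5000] v=[-1.5000 0.0000]
Step 3: x=[3.5000 7.6250] v=[1.5000 -1.7500]

Answer: 3.5000 7.6250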